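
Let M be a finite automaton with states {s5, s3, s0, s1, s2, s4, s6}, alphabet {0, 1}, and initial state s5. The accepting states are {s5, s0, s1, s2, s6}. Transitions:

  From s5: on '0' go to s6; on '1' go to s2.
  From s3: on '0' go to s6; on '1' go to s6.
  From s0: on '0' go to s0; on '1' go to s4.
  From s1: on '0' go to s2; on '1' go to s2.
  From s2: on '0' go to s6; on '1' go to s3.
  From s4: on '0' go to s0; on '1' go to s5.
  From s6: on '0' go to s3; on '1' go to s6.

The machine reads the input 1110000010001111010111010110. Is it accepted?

Trace: s5 -1-> s2 -1-> s3 -1-> s6 -0-> s3 -0-> s6 -0-> s3 -0-> s6 -0-> s3 -1-> s6 -0-> s3 -0-> s6 -0-> s3 -1-> s6 -1-> s6 -1-> s6 -1-> s6 -0-> s3 -1-> s6 -0-> s3 -1-> s6 -1-> s6 -1-> s6 -0-> s3 -1-> s6 -0-> s3 -1-> s6 -1-> s6 -0-> s3
End state s3 is not accepting.

No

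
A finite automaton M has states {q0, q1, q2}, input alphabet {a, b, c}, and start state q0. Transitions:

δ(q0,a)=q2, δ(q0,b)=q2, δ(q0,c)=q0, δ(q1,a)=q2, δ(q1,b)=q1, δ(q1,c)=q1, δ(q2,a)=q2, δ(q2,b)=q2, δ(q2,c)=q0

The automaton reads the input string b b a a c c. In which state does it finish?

start at q0
read 'b': q0 → q2
read 'b': q2 → q2
read 'a': q2 → q2
read 'a': q2 → q2
read 'c': q2 → q0
read 'c': q0 → q0

q0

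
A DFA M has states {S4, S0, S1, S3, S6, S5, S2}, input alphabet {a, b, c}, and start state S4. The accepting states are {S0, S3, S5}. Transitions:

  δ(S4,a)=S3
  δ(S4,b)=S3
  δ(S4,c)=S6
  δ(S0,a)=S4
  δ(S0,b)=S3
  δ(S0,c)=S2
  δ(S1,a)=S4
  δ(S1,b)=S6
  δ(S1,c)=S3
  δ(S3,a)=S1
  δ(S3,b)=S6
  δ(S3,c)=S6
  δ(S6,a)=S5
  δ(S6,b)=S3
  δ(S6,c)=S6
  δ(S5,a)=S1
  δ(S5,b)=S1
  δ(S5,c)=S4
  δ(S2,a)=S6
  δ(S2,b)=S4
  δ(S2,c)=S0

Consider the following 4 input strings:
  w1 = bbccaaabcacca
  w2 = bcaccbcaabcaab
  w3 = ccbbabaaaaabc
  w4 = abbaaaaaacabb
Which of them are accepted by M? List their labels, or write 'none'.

w1

w1: S4 → S3 → S6 → S6 → S6 → S5 → S1 → S4 → S3 → S6 → S5 → S4 → S6 → S5  → end S5, accepted
w2: S4 → S3 → S6 → S5 → S4 → S6 → S3 → S6 → S5 → S1 → S6 → S6 → S5 → S1 → S6  → end S6, rejected
w3: S4 → S6 → S6 → S3 → S6 → S5 → S1 → S4 → S3 → S1 → S4 → S3 → S6 → S6  → end S6, rejected
w4: S4 → S3 → S6 → S3 → S1 → S4 → S3 → S1 → S4 → S3 → S6 → S5 → S1 → S6  → end S6, rejected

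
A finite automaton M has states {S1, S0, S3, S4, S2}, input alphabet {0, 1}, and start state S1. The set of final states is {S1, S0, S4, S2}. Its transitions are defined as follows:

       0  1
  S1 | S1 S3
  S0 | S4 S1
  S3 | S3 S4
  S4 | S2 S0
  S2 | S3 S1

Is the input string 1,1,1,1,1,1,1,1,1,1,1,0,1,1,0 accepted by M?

Yes

Trace: S1 -1-> S3 -1-> S4 -1-> S0 -1-> S1 -1-> S3 -1-> S4 -1-> S0 -1-> S1 -1-> S3 -1-> S4 -1-> S0 -0-> S4 -1-> S0 -1-> S1 -0-> S1
End state S1 is accepting.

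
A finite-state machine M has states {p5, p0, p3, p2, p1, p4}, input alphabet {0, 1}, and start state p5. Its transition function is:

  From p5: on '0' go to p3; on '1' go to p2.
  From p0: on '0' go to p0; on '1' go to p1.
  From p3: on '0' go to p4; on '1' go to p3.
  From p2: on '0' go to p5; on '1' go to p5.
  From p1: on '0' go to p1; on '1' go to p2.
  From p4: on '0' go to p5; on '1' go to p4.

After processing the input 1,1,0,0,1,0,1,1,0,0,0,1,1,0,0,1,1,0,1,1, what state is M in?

p5 → p2 → p5 → p3 → p4 → p4 → p5 → p2 → p5 → p3 → p4 → p5 → p2 → p5 → p3 → p4 → p4 → p4 → p5 → p2 → p5

p5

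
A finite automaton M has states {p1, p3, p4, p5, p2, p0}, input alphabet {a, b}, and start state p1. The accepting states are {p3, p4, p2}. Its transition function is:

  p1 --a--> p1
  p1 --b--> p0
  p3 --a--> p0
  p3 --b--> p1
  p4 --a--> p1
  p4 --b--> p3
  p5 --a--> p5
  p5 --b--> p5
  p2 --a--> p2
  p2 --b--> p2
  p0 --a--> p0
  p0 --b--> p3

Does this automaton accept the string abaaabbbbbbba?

start at p1
read 'a': p1 → p1
read 'b': p1 → p0
read 'a': p0 → p0
read 'a': p0 → p0
read 'a': p0 → p0
read 'b': p0 → p3
read 'b': p3 → p1
read 'b': p1 → p0
read 'b': p0 → p3
read 'b': p3 → p1
read 'b': p1 → p0
read 'b': p0 → p3
read 'a': p3 → p0
End state p0 is not accepting.

No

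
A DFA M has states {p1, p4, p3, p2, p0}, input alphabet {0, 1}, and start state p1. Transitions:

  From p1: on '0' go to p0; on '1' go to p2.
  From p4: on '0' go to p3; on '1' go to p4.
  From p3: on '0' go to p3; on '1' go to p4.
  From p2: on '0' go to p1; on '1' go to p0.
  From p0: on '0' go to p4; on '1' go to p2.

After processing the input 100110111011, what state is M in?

start at p1
read '1': p1 → p2
read '0': p2 → p1
read '0': p1 → p0
read '1': p0 → p2
read '1': p2 → p0
read '0': p0 → p4
read '1': p4 → p4
read '1': p4 → p4
read '1': p4 → p4
read '0': p4 → p3
read '1': p3 → p4
read '1': p4 → p4

p4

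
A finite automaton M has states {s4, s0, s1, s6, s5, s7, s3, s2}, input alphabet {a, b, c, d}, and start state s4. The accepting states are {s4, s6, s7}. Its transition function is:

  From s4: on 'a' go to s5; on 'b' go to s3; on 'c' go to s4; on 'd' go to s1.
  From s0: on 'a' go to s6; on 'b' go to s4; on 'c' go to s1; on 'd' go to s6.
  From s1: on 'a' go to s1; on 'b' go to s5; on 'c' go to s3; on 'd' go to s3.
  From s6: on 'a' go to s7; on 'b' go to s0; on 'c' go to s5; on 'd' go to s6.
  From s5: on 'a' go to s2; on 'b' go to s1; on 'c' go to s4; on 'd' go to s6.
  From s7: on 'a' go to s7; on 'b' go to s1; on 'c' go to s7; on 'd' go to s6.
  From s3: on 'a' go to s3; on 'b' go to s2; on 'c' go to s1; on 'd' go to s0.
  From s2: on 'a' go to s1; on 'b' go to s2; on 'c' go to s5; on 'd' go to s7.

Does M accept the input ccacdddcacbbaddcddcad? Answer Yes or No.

start at s4
read 'c': s4 → s4
read 'c': s4 → s4
read 'a': s4 → s5
read 'c': s5 → s4
read 'd': s4 → s1
read 'd': s1 → s3
read 'd': s3 → s0
read 'c': s0 → s1
read 'a': s1 → s1
read 'c': s1 → s3
read 'b': s3 → s2
read 'b': s2 → s2
read 'a': s2 → s1
read 'd': s1 → s3
read 'd': s3 → s0
read 'c': s0 → s1
read 'd': s1 → s3
read 'd': s3 → s0
read 'c': s0 → s1
read 'a': s1 → s1
read 'd': s1 → s3
End state s3 is not accepting.

No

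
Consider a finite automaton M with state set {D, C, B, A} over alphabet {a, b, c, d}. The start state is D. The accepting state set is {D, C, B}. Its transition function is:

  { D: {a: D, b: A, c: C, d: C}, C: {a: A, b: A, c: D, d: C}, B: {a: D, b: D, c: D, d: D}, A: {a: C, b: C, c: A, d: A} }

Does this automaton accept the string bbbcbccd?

Yes

start at D
read 'b': D → A
read 'b': A → C
read 'b': C → A
read 'c': A → A
read 'b': A → C
read 'c': C → D
read 'c': D → C
read 'd': C → C
End state C is accepting.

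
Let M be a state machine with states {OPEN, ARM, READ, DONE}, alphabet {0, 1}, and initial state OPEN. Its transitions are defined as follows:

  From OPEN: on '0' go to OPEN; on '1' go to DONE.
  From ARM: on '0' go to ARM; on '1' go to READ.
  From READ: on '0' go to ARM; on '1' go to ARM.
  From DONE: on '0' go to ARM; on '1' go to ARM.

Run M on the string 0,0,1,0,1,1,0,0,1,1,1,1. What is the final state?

ARM

Trace: OPEN -0-> OPEN -0-> OPEN -1-> DONE -0-> ARM -1-> READ -1-> ARM -0-> ARM -0-> ARM -1-> READ -1-> ARM -1-> READ -1-> ARM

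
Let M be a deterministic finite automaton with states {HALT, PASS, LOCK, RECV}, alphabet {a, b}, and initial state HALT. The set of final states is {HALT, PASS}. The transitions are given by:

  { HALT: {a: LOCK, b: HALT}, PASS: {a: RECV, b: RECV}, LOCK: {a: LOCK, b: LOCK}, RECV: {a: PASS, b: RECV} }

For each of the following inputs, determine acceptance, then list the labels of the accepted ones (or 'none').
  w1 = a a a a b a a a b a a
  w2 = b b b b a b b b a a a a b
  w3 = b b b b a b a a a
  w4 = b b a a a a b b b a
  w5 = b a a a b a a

none

w1: HALT → LOCK → LOCK → LOCK → LOCK → LOCK → LOCK → LOCK → LOCK → LOCK → LOCK → LOCK  → end LOCK, rejected
w2: HALT → HALT → HALT → HALT → HALT → LOCK → LOCK → LOCK → LOCK → LOCK → LOCK → LOCK → LOCK → LOCK  → end LOCK, rejected
w3: HALT → HALT → HALT → HALT → HALT → LOCK → LOCK → LOCK → LOCK → LOCK  → end LOCK, rejected
w4: HALT → HALT → HALT → LOCK → LOCK → LOCK → LOCK → LOCK → LOCK → LOCK → LOCK  → end LOCK, rejected
w5: HALT → HALT → LOCK → LOCK → LOCK → LOCK → LOCK → LOCK  → end LOCK, rejected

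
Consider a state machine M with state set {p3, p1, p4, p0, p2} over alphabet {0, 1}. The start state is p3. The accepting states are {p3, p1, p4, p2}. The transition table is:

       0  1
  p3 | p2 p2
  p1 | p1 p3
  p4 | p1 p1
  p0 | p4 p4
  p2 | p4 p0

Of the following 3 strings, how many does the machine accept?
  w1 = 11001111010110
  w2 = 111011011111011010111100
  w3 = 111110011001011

3

w1:
  start at p3
  read '1': p3 → p2
  read '1': p2 → p0
  read '0': p0 → p4
  read '0': p4 → p1
  read '1': p1 → p3
  read '1': p3 → p2
  read '1': p2 → p0
  read '1': p0 → p4
  read '0': p4 → p1
  read '1': p1 → p3
  read '0': p3 → p2
  read '1': p2 → p0
  read '1': p0 → p4
  read '0': p4 → p1
  end p1, accepted
w2:
  start at p3
  read '1': p3 → p2
  read '1': p2 → p0
  read '1': p0 → p4
  read '0': p4 → p1
  read '1': p1 → p3
  read '1': p3 → p2
  read '0': p2 → p4
  read '1': p4 → p1
  read '1': p1 → p3
  read '1': p3 → p2
  read '1': p2 → p0
  read '1': p0 → p4
  read '0': p4 → p1
  read '1': p1 → p3
  read '1': p3 → p2
  read '0': p2 → p4
  read '1': p4 → p1
  read '0': p1 → p1
  read '1': p1 → p3
  read '1': p3 → p2
  read '1': p2 → p0
  read '1': p0 → p4
  read '0': p4 → p1
  read '0': p1 → p1
  end p1, accepted
w3:
  start at p3
  read '1': p3 → p2
  read '1': p2 → p0
  read '1': p0 → p4
  read '1': p4 → p1
  read '1': p1 → p3
  read '0': p3 → p2
  read '0': p2 → p4
  read '1': p4 → p1
  read '1': p1 → p3
  read '0': p3 → p2
  read '0': p2 → p4
  read '1': p4 → p1
  read '0': p1 → p1
  read '1': p1 → p3
  read '1': p3 → p2
  end p2, accepted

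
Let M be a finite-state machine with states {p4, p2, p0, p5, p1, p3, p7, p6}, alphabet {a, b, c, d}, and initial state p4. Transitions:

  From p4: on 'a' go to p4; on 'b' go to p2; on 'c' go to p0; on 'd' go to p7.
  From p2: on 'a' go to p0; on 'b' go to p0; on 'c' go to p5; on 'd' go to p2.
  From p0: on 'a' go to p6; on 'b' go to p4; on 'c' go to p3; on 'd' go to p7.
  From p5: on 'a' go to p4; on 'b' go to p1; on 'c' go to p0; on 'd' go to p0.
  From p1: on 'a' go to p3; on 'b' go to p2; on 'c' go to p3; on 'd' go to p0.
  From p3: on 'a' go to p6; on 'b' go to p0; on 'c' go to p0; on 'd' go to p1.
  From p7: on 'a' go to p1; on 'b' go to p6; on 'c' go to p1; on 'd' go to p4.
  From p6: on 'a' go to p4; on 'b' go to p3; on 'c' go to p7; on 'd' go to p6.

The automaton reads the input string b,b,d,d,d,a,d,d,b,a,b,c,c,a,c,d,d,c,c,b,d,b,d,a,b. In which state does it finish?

start at p4
read 'b': p4 → p2
read 'b': p2 → p0
read 'd': p0 → p7
read 'd': p7 → p4
read 'd': p4 → p7
read 'a': p7 → p1
read 'd': p1 → p0
read 'd': p0 → p7
read 'b': p7 → p6
read 'a': p6 → p4
read 'b': p4 → p2
read 'c': p2 → p5
read 'c': p5 → p0
read 'a': p0 → p6
read 'c': p6 → p7
read 'd': p7 → p4
read 'd': p4 → p7
read 'c': p7 → p1
read 'c': p1 → p3
read 'b': p3 → p0
read 'd': p0 → p7
read 'b': p7 → p6
read 'd': p6 → p6
read 'a': p6 → p4
read 'b': p4 → p2

p2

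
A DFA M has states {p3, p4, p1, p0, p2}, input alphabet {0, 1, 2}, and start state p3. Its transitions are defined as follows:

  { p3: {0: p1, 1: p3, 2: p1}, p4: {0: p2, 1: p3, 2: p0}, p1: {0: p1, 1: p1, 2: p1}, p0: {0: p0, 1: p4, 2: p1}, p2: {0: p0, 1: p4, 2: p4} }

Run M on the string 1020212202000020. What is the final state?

p1

p3 → p3 → p1 → p1 → p1 → p1 → p1 → p1 → p1 → p1 → p1 → p1 → p1 → p1 → p1 → p1 → p1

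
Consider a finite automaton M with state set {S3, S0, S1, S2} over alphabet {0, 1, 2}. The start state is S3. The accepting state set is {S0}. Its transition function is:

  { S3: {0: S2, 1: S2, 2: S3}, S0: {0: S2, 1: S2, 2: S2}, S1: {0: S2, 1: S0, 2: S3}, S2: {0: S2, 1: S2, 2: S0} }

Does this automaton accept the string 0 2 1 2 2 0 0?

S3 → S2 → S0 → S2 → S0 → S2 → S2 → S2
End state S2 is not accepting.

No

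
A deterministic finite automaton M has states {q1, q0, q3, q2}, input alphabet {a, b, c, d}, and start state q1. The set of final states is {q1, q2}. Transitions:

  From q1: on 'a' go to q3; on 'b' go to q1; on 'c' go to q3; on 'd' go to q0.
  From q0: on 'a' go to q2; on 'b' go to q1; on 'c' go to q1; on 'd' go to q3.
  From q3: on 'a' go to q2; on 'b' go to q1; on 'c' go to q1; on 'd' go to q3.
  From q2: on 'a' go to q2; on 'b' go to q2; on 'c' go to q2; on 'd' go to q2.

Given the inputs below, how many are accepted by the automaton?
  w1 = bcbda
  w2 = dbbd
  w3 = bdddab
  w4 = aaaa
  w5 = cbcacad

w1: q1 → q1 → q3 → q1 → q0 → q2  → end q2, accepted
w2: q1 → q0 → q1 → q1 → q0  → end q0, rejected
w3: q1 → q1 → q0 → q3 → q3 → q2 → q2  → end q2, accepted
w4: q1 → q3 → q2 → q2 → q2  → end q2, accepted
w5: q1 → q3 → q1 → q3 → q2 → q2 → q2 → q2  → end q2, accepted

4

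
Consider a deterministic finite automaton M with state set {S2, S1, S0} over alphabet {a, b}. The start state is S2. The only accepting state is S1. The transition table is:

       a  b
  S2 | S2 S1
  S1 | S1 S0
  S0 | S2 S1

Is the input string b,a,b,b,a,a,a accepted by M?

Yes

Trace: S2 -b-> S1 -a-> S1 -b-> S0 -b-> S1 -a-> S1 -a-> S1 -a-> S1
End state S1 is accepting.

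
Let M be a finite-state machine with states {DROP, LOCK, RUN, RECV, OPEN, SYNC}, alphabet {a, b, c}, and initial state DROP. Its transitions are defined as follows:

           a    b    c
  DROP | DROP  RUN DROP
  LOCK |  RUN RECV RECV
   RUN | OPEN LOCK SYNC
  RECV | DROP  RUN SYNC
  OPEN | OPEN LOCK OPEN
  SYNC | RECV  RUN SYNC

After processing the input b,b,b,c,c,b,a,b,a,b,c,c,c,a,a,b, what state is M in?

Trace: DROP -b-> RUN -b-> LOCK -b-> RECV -c-> SYNC -c-> SYNC -b-> RUN -a-> OPEN -b-> LOCK -a-> RUN -b-> LOCK -c-> RECV -c-> SYNC -c-> SYNC -a-> RECV -a-> DROP -b-> RUN

RUN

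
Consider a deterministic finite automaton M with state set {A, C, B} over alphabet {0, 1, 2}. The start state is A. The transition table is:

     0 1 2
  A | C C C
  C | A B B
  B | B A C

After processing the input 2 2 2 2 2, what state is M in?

C

A → C → B → C → B → C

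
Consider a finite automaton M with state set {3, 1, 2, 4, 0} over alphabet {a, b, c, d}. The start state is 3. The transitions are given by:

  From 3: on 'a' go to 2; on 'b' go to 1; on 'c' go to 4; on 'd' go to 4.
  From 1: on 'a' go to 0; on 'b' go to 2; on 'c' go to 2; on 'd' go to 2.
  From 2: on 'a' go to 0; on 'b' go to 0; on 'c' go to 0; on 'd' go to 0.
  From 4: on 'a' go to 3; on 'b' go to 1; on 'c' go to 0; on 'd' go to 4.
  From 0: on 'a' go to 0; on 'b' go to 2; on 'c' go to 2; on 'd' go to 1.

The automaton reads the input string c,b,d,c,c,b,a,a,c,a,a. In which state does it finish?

3 → 4 → 1 → 2 → 0 → 2 → 0 → 0 → 0 → 2 → 0 → 0

0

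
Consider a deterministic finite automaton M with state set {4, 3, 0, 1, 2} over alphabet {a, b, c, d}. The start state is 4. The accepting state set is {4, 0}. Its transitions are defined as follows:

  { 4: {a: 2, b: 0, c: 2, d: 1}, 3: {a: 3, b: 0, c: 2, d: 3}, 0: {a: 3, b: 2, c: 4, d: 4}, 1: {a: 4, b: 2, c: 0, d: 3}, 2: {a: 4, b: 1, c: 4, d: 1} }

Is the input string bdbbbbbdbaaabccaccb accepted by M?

Yes

4 → 0 → 4 → 0 → 2 → 1 → 2 → 1 → 3 → 0 → 3 → 3 → 3 → 0 → 4 → 2 → 4 → 2 → 4 → 0
End state 0 is accepting.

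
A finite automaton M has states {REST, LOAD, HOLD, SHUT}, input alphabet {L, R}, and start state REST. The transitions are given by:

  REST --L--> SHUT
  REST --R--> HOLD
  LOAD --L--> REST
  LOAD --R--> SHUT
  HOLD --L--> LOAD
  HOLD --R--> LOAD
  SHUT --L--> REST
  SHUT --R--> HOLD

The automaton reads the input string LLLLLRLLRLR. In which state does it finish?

start at REST
read 'L': REST → SHUT
read 'L': SHUT → REST
read 'L': REST → SHUT
read 'L': SHUT → REST
read 'L': REST → SHUT
read 'R': SHUT → HOLD
read 'L': HOLD → LOAD
read 'L': LOAD → REST
read 'R': REST → HOLD
read 'L': HOLD → LOAD
read 'R': LOAD → SHUT

SHUT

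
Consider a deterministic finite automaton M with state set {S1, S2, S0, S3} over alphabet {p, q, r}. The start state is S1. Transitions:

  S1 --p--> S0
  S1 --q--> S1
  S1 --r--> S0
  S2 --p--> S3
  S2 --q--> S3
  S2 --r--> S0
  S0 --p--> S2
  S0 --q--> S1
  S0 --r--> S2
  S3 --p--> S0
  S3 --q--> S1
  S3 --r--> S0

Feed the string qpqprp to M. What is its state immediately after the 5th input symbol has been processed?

S2

S1 → S1 → S0 → S1 → S0 → S2
After 5 symbols: S2.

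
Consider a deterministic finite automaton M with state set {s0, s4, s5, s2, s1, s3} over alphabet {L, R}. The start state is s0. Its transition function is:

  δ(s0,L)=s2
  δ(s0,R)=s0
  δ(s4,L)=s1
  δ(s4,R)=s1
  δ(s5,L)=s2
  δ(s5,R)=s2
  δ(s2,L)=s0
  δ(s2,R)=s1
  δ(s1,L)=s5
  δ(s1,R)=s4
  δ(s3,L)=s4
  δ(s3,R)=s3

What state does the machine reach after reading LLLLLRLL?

Trace: s0 -L-> s2 -L-> s0 -L-> s2 -L-> s0 -L-> s2 -R-> s1 -L-> s5 -L-> s2

s2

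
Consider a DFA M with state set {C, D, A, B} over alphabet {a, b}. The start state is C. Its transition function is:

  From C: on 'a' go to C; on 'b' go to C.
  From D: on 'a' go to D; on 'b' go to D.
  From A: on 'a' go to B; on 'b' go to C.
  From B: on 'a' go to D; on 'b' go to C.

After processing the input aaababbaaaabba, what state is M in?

C

C → C → C → C → C → C → C → C → C → C → C → C → C → C → C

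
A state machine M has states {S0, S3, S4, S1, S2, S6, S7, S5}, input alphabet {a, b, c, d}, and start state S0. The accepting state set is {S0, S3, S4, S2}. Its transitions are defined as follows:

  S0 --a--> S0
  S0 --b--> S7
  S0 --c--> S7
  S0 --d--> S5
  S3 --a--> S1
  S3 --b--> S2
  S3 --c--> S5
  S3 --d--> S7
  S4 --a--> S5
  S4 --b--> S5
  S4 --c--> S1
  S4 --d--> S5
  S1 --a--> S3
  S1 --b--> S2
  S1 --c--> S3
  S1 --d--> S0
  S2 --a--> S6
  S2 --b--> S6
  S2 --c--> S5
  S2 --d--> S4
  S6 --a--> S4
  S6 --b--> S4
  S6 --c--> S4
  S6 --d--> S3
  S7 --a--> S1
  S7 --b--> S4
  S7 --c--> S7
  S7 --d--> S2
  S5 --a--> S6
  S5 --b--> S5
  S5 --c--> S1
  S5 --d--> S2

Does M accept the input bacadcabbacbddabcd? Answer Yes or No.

Trace: S0 -b-> S7 -a-> S1 -c-> S3 -a-> S1 -d-> S0 -c-> S7 -a-> S1 -b-> S2 -b-> S6 -a-> S4 -c-> S1 -b-> S2 -d-> S4 -d-> S5 -a-> S6 -b-> S4 -c-> S1 -d-> S0
End state S0 is accepting.

Yes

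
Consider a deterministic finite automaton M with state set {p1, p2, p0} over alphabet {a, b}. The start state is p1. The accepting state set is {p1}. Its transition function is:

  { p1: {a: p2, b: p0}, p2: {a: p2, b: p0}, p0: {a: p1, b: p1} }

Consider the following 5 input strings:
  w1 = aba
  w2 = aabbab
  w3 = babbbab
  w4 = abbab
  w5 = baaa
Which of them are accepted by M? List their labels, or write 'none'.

w1: p1 → p2 → p0 → p1  → end p1, accepted
w2: p1 → p2 → p2 → p0 → p1 → p2 → p0  → end p0, rejected
w3: p1 → p0 → p1 → p0 → p1 → p0 → p1 → p0  → end p0, rejected
w4: p1 → p2 → p0 → p1 → p2 → p0  → end p0, rejected
w5: p1 → p0 → p1 → p2 → p2  → end p2, rejected

w1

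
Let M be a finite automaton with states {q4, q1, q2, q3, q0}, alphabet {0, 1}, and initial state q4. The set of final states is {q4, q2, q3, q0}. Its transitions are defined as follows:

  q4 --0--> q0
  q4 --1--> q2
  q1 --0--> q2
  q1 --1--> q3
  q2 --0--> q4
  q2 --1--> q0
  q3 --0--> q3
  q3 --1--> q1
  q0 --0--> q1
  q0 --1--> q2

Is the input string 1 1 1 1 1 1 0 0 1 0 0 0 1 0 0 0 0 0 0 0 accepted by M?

start at q4
read '1': q4 → q2
read '1': q2 → q0
read '1': q0 → q2
read '1': q2 → q0
read '1': q0 → q2
read '1': q2 → q0
read '0': q0 → q1
read '0': q1 → q2
read '1': q2 → q0
read '0': q0 → q1
read '0': q1 → q2
read '0': q2 → q4
read '1': q4 → q2
read '0': q2 → q4
read '0': q4 → q0
read '0': q0 → q1
read '0': q1 → q2
read '0': q2 → q4
read '0': q4 → q0
read '0': q0 → q1
End state q1 is not accepting.

No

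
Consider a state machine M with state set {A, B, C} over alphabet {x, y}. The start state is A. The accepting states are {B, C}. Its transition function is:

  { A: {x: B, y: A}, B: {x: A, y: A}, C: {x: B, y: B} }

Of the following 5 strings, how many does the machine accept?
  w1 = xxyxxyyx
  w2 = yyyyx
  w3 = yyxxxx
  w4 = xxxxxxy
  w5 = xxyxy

2

w1:
  start at A
  read 'x': A → B
  read 'x': B → A
  read 'y': A → A
  read 'x': A → B
  read 'x': B → A
  read 'y': A → A
  read 'y': A → A
  read 'x': A → B
  end B, accepted
w2:
  start at A
  read 'y': A → A
  read 'y': A → A
  read 'y': A → A
  read 'y': A → A
  read 'x': A → B
  end B, accepted
w3:
  start at A
  read 'y': A → A
  read 'y': A → A
  read 'x': A → B
  read 'x': B → A
  read 'x': A → B
  read 'x': B → A
  end A, rejected
w4:
  start at A
  read 'x': A → B
  read 'x': B → A
  read 'x': A → B
  read 'x': B → A
  read 'x': A → B
  read 'x': B → A
  read 'y': A → A
  end A, rejected
w5:
  start at A
  read 'x': A → B
  read 'x': B → A
  read 'y': A → A
  read 'x': A → B
  read 'y': B → A
  end A, rejected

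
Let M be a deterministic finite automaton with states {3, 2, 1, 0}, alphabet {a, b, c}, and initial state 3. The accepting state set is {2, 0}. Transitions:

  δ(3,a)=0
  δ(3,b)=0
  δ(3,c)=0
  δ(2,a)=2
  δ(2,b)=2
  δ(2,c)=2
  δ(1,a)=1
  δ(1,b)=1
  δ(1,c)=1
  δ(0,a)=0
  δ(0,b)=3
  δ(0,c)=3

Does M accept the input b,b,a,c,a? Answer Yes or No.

start at 3
read 'b': 3 → 0
read 'b': 0 → 3
read 'a': 3 → 0
read 'c': 0 → 3
read 'a': 3 → 0
End state 0 is accepting.

Yes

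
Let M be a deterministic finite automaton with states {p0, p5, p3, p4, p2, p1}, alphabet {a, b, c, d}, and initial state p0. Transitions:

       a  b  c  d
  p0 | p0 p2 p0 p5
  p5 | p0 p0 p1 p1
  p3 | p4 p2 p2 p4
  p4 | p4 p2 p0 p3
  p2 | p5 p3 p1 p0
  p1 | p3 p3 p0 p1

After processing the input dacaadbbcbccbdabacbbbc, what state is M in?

p0 → p5 → p0 → p0 → p0 → p0 → p5 → p0 → p2 → p1 → p3 → p2 → p1 → p3 → p4 → p4 → p2 → p5 → p1 → p3 → p2 → p3 → p2

p2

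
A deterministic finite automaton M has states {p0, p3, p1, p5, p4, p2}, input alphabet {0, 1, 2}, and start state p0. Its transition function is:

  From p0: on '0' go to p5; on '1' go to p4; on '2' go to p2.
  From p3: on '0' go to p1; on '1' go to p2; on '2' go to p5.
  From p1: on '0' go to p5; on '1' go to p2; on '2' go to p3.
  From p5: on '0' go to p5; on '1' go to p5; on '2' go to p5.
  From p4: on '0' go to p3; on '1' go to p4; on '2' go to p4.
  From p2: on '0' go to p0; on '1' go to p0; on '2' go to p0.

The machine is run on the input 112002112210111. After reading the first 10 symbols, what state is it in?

p0

p0 → p4 → p4 → p4 → p3 → p1 → p3 → p2 → p0 → p2 → p0
After 10 symbols: p0.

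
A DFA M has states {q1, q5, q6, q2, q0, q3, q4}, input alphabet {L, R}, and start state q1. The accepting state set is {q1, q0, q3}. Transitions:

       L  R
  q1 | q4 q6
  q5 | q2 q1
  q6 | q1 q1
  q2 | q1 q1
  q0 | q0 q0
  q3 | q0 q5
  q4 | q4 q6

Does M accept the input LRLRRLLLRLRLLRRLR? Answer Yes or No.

q1 → q4 → q6 → q1 → q6 → q1 → q4 → q4 → q4 → q6 → q1 → q6 → q1 → q4 → q6 → q1 → q4 → q6
End state q6 is not accepting.

No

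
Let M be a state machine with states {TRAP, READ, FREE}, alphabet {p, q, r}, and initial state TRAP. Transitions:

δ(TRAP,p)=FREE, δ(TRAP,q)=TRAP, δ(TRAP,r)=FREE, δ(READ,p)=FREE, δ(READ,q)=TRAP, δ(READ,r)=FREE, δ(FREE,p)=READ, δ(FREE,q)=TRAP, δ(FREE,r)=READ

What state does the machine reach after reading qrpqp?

FREE

TRAP → TRAP → FREE → READ → TRAP → FREE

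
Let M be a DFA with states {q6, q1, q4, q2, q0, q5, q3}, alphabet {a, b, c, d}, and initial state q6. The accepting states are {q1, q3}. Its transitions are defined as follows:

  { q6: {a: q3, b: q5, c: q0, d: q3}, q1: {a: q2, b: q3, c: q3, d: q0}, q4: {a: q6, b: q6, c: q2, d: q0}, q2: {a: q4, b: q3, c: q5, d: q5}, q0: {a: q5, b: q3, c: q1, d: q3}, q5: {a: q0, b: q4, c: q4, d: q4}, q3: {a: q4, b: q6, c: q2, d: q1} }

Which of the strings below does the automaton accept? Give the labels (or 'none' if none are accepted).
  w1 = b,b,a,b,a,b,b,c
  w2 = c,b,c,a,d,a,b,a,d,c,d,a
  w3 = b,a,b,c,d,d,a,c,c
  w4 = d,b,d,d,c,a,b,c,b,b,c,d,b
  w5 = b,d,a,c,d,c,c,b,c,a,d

w1: Trace: q6 -b-> q5 -b-> q4 -a-> q6 -b-> q5 -a-> q0 -b-> q3 -b-> q6 -c-> q0  → end q0, rejected
w2: Trace: q6 -c-> q0 -b-> q3 -c-> q2 -a-> q4 -d-> q0 -a-> q5 -b-> q4 -a-> q6 -d-> q3 -c-> q2 -d-> q5 -a-> q0  → end q0, rejected
w3: Trace: q6 -b-> q5 -a-> q0 -b-> q3 -c-> q2 -d-> q5 -d-> q4 -a-> q6 -c-> q0 -c-> q1  → end q1, accepted
w4: Trace: q6 -d-> q3 -b-> q6 -d-> q3 -d-> q1 -c-> q3 -a-> q4 -b-> q6 -c-> q0 -b-> q3 -b-> q6 -c-> q0 -d-> q3 -b-> q6  → end q6, rejected
w5: Trace: q6 -b-> q5 -d-> q4 -a-> q6 -c-> q0 -d-> q3 -c-> q2 -c-> q5 -b-> q4 -c-> q2 -a-> q4 -d-> q0  → end q0, rejected

w3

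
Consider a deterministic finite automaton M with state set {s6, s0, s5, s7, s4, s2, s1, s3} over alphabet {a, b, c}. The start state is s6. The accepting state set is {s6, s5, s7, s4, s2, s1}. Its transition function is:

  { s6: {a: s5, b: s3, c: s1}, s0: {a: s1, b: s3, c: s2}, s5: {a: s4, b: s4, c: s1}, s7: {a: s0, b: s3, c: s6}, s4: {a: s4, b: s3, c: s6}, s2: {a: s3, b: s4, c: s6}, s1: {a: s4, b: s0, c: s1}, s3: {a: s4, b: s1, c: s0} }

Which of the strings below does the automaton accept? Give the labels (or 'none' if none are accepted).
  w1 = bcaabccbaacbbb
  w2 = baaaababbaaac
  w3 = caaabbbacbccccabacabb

w1:
  start at s6
  read 'b': s6 → s3
  read 'c': s3 → s0
  read 'a': s0 → s1
  read 'a': s1 → s4
  read 'b': s4 → s3
  read 'c': s3 → s0
  read 'c': s0 → s2
  read 'b': s2 → s4
  read 'a': s4 → s4
  read 'a': s4 → s4
  read 'c': s4 → s6
  read 'b': s6 → s3
  read 'b': s3 → s1
  read 'b': s1 → s0
  end s0, rejected
w2:
  start at s6
  read 'b': s6 → s3
  read 'a': s3 → s4
  read 'a': s4 → s4
  read 'a': s4 → s4
  read 'a': s4 → s4
  read 'b': s4 → s3
  read 'a': s3 → s4
  read 'b': s4 → s3
  read 'b': s3 → s1
  read 'a': s1 → s4
  read 'a': s4 → s4
  read 'a': s4 → s4
  read 'c': s4 → s6
  end s6, accepted
w3:
  start at s6
  read 'c': s6 → s1
  read 'a': s1 → s4
  read 'a': s4 → s4
  read 'a': s4 → s4
  read 'b': s4 → s3
  read 'b': s3 → s1
  read 'b': s1 → s0
  read 'a': s0 → s1
  read 'c': s1 → s1
  read 'b': s1 → s0
  read 'c': s0 → s2
  read 'c': s2 → s6
  read 'c': s6 → s1
  read 'c': s1 → s1
  read 'a': s1 → s4
  read 'b': s4 → s3
  read 'a': s3 → s4
  read 'c': s4 → s6
  read 'a': s6 → s5
  read 'b': s5 → s4
  read 'b': s4 → s3
  end s3, rejected

w2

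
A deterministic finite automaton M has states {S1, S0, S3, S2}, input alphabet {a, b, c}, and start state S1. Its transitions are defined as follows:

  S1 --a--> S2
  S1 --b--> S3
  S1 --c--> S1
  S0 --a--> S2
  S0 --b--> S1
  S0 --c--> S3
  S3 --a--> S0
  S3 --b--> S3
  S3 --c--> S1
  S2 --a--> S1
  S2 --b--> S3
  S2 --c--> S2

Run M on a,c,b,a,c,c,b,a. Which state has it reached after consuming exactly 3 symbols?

S3

Trace: S1 -a-> S2 -c-> S2 -b-> S3
After 3 symbols: S3.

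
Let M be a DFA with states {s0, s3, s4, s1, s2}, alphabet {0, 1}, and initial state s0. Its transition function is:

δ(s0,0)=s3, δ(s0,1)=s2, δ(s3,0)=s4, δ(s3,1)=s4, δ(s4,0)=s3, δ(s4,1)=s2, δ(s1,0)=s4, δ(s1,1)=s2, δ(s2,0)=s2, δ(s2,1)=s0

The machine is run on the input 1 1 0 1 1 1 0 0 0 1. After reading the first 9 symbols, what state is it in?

start at s0
read '1': s0 → s2
read '1': s2 → s0
read '0': s0 → s3
read '1': s3 → s4
read '1': s4 → s2
read '1': s2 → s0
read '0': s0 → s3
read '0': s3 → s4
read '0': s4 → s3
After 9 symbols: s3.

s3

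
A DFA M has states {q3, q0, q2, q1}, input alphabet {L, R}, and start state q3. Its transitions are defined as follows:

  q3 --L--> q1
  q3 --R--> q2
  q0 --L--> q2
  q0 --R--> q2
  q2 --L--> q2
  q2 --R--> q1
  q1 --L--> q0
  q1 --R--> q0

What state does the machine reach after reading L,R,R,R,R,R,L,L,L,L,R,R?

q0

q3 → q1 → q0 → q2 → q1 → q0 → q2 → q2 → q2 → q2 → q2 → q1 → q0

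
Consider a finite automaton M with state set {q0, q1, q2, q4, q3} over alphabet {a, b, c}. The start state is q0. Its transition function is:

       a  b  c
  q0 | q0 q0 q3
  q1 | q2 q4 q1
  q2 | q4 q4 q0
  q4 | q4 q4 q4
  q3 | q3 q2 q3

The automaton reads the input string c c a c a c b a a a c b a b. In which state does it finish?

q4

q0 → q3 → q3 → q3 → q3 → q3 → q3 → q2 → q4 → q4 → q4 → q4 → q4 → q4 → q4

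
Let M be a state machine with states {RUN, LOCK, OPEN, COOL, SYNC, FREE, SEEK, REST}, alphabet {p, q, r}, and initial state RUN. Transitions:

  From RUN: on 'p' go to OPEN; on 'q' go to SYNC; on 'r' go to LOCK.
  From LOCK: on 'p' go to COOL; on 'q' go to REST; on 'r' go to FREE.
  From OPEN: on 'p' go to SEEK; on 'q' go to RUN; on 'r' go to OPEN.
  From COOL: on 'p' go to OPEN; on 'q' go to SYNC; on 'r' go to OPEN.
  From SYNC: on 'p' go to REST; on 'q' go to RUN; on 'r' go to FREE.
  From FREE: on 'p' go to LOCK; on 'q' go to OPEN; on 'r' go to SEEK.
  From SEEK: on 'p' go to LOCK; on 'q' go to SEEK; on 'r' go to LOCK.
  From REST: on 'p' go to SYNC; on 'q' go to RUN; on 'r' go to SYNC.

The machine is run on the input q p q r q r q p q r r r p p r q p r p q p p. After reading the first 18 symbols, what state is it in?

Trace: RUN -q-> SYNC -p-> REST -q-> RUN -r-> LOCK -q-> REST -r-> SYNC -q-> RUN -p-> OPEN -q-> RUN -r-> LOCK -r-> FREE -r-> SEEK -p-> LOCK -p-> COOL -r-> OPEN -q-> RUN -p-> OPEN -r-> OPEN
After 18 symbols: OPEN.

OPEN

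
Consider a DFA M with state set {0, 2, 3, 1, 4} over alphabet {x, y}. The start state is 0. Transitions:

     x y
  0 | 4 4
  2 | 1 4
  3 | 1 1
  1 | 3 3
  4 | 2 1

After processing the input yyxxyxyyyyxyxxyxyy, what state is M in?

1

0 → 4 → 1 → 3 → 1 → 3 → 1 → 3 → 1 → 3 → 1 → 3 → 1 → 3 → 1 → 3 → 1 → 3 → 1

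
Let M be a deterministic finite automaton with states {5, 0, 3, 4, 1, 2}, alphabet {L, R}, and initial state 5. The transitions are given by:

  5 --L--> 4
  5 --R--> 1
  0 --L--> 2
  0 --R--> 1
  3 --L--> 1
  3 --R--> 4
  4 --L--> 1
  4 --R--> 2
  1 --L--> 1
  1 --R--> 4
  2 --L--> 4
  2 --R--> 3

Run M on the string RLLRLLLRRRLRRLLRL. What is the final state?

1

Trace: 5 -R-> 1 -L-> 1 -L-> 1 -R-> 4 -L-> 1 -L-> 1 -L-> 1 -R-> 4 -R-> 2 -R-> 3 -L-> 1 -R-> 4 -R-> 2 -L-> 4 -L-> 1 -R-> 4 -L-> 1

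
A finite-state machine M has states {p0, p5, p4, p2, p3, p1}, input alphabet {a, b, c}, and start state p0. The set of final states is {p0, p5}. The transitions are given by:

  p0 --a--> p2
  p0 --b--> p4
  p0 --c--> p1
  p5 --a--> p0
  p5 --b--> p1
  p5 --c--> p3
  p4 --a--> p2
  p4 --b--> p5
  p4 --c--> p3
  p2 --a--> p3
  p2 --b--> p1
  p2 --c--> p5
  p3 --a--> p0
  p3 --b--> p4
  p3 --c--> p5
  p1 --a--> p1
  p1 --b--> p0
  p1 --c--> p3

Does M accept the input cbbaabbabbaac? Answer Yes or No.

Trace: p0 -c-> p1 -b-> p0 -b-> p4 -a-> p2 -a-> p3 -b-> p4 -b-> p5 -a-> p0 -b-> p4 -b-> p5 -a-> p0 -a-> p2 -c-> p5
End state p5 is accepting.

Yes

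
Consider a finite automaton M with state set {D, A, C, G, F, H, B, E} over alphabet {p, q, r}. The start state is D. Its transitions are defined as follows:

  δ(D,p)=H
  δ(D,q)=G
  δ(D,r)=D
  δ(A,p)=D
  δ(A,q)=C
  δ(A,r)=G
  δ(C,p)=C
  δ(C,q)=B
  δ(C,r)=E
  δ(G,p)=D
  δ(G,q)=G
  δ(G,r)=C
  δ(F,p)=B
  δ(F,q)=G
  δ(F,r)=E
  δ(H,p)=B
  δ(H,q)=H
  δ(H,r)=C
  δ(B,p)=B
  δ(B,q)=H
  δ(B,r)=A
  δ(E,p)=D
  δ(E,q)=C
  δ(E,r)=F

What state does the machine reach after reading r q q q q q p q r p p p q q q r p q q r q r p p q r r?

E

start at D
read 'r': D → D
read 'q': D → G
read 'q': G → G
read 'q': G → G
read 'q': G → G
read 'q': G → G
read 'p': G → D
read 'q': D → G
read 'r': G → C
read 'p': C → C
read 'p': C → C
read 'p': C → C
read 'q': C → B
read 'q': B → H
read 'q': H → H
read 'r': H → C
read 'p': C → C
read 'q': C → B
read 'q': B → H
read 'r': H → C
read 'q': C → B
read 'r': B → A
read 'p': A → D
read 'p': D → H
read 'q': H → H
read 'r': H → C
read 'r': C → E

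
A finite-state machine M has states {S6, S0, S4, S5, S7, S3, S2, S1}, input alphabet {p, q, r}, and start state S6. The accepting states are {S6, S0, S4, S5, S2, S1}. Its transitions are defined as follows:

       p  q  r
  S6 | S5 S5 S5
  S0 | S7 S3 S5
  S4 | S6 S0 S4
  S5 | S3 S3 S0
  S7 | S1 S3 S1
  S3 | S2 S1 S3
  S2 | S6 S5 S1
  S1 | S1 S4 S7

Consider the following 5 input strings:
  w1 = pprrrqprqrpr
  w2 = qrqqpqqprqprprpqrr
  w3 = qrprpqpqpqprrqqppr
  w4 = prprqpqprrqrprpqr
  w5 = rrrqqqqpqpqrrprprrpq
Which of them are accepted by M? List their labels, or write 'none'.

w1, w2, w4, w5

w1: Trace: S6 -p-> S5 -p-> S3 -r-> S3 -r-> S3 -r-> S3 -q-> S1 -p-> S1 -r-> S7 -q-> S3 -r-> S3 -p-> S2 -r-> S1  → end S1, accepted
w2: Trace: S6 -q-> S5 -r-> S0 -q-> S3 -q-> S1 -p-> S1 -q-> S4 -q-> S0 -p-> S7 -r-> S1 -q-> S4 -p-> S6 -r-> S5 -p-> S3 -r-> S3 -p-> S2 -q-> S5 -r-> S0 -r-> S5  → end S5, accepted
w3: Trace: S6 -q-> S5 -r-> S0 -p-> S7 -r-> S1 -p-> S1 -q-> S4 -p-> S6 -q-> S5 -p-> S3 -q-> S1 -p-> S1 -r-> S7 -r-> S1 -q-> S4 -q-> S0 -p-> S7 -p-> S1 -r-> S7  → end S7, rejected
w4: Trace: S6 -p-> S5 -r-> S0 -p-> S7 -r-> S1 -q-> S4 -p-> S6 -q-> S5 -p-> S3 -r-> S3 -r-> S3 -q-> S1 -r-> S7 -p-> S1 -r-> S7 -p-> S1 -q-> S4 -r-> S4  → end S4, accepted
w5: Trace: S6 -r-> S5 -r-> S0 -r-> S5 -q-> S3 -q-> S1 -q-> S4 -q-> S0 -p-> S7 -q-> S3 -p-> S2 -q-> S5 -r-> S0 -r-> S5 -p-> S3 -r-> S3 -p-> S2 -r-> S1 -r-> S7 -p-> S1 -q-> S4  → end S4, accepted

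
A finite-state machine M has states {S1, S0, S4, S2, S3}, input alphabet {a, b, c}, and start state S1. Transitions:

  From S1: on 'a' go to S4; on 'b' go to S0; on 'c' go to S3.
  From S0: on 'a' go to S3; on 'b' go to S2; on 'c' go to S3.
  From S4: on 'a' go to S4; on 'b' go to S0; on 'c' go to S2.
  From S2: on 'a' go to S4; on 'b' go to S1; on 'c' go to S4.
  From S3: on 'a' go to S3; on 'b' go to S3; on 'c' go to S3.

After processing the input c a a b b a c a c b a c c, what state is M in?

Trace: S1 -c-> S3 -a-> S3 -a-> S3 -b-> S3 -b-> S3 -a-> S3 -c-> S3 -a-> S3 -c-> S3 -b-> S3 -a-> S3 -c-> S3 -c-> S3

S3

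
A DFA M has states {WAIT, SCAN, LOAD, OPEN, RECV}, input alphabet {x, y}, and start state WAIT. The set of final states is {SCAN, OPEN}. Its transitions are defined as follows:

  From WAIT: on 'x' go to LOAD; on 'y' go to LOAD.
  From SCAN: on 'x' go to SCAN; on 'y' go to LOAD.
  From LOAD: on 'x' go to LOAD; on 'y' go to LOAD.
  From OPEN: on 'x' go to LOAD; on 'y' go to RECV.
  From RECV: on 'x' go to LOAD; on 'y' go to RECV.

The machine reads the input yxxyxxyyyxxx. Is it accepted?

No

start at WAIT
read 'y': WAIT → LOAD
read 'x': LOAD → LOAD
read 'x': LOAD → LOAD
read 'y': LOAD → LOAD
read 'x': LOAD → LOAD
read 'x': LOAD → LOAD
read 'y': LOAD → LOAD
read 'y': LOAD → LOAD
read 'y': LOAD → LOAD
read 'x': LOAD → LOAD
read 'x': LOAD → LOAD
read 'x': LOAD → LOAD
End state LOAD is not accepting.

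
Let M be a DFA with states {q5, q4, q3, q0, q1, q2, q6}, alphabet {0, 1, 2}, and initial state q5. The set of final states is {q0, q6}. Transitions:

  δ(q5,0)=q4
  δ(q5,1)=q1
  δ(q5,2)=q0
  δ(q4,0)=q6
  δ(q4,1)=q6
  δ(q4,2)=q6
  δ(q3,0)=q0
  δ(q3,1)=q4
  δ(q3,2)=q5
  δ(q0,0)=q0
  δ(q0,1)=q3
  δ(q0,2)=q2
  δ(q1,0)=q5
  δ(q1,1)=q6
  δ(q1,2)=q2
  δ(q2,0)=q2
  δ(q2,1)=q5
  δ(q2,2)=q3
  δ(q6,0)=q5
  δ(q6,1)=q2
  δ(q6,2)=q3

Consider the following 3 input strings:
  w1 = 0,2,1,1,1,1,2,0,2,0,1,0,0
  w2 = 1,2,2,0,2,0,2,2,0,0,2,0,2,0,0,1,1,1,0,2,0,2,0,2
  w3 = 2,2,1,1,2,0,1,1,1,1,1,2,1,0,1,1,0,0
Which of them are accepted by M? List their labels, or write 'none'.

w1: q5 → q4 → q6 → q2 → q5 → q1 → q6 → q3 → q0 → q2 → q2 → q5 → q4 → q6  → end q6, accepted
w2: q5 → q1 → q2 → q3 → q0 → q2 → q2 → q3 → q5 → q4 → q6 → q3 → q0 → q2 → q2 → q2 → q5 → q1 → q6 → q5 → q0 → q0 → q2 → q2 → q3  → end q3, rejected
w3: q5 → q0 → q2 → q5 → q1 → q2 → q2 → q5 → q1 → q6 → q2 → q5 → q0 → q3 → q0 → q3 → q4 → q6 → q5  → end q5, rejected

w1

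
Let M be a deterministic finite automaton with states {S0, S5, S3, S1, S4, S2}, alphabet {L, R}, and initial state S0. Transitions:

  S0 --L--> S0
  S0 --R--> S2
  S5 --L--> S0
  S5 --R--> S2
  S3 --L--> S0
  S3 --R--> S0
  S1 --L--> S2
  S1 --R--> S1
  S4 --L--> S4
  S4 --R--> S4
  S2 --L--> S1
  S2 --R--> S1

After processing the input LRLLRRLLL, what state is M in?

S0 → S0 → S2 → S1 → S2 → S1 → S1 → S2 → S1 → S2

S2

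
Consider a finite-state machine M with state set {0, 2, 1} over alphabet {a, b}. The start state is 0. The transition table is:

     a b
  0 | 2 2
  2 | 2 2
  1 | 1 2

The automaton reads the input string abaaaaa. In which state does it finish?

Trace: 0 -a-> 2 -b-> 2 -a-> 2 -a-> 2 -a-> 2 -a-> 2 -a-> 2

2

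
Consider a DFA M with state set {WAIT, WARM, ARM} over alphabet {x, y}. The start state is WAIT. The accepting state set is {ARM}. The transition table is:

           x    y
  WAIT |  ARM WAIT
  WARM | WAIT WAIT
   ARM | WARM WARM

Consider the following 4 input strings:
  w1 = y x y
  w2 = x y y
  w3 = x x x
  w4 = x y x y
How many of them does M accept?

0

w1: WAIT → WAIT → ARM → WARM  → end WARM, rejected
w2: WAIT → ARM → WARM → WAIT  → end WAIT, rejected
w3: WAIT → ARM → WARM → WAIT  → end WAIT, rejected
w4: WAIT → ARM → WARM → WAIT → WAIT  → end WAIT, rejected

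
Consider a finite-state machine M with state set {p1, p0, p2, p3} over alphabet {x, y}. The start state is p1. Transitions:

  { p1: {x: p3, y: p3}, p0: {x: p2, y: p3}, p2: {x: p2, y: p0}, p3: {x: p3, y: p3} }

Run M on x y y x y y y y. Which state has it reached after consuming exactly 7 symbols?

p3

p1 → p3 → p3 → p3 → p3 → p3 → p3 → p3
After 7 symbols: p3.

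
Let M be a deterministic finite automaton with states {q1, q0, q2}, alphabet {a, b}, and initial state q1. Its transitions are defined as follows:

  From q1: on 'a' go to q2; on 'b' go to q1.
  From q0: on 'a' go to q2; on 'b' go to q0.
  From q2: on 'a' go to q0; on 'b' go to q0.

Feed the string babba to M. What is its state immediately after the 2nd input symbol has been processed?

Trace: q1 -b-> q1 -a-> q2
After 2 symbols: q2.

q2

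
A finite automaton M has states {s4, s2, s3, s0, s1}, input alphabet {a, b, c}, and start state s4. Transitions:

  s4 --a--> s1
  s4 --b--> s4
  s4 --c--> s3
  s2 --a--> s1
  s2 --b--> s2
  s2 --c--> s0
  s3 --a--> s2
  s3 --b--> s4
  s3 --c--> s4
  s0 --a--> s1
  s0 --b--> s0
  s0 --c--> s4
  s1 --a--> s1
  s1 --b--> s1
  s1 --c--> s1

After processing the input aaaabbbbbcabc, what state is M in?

s1

s4 → s1 → s1 → s1 → s1 → s1 → s1 → s1 → s1 → s1 → s1 → s1 → s1 → s1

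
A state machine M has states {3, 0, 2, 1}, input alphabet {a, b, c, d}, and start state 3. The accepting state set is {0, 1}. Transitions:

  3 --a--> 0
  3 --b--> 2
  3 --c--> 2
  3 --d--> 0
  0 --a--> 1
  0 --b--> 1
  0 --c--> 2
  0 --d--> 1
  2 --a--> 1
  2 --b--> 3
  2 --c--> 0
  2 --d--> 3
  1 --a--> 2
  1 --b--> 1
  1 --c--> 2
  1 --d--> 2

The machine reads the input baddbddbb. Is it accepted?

Yes

start at 3
read 'b': 3 → 2
read 'a': 2 → 1
read 'd': 1 → 2
read 'd': 2 → 3
read 'b': 3 → 2
read 'd': 2 → 3
read 'd': 3 → 0
read 'b': 0 → 1
read 'b': 1 → 1
End state 1 is accepting.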